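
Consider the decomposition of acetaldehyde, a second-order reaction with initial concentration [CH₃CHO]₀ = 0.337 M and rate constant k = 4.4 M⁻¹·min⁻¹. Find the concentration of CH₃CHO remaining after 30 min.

0.007409 M

Step 1: For a second-order reaction: 1/[CH₃CHO] = 1/[CH₃CHO]₀ + kt
Step 2: 1/[CH₃CHO] = 1/0.337 + 4.4 × 30
Step 3: 1/[CH₃CHO] = 2.967 + 132 = 135
Step 4: [CH₃CHO] = 1/135 = 0.007409 M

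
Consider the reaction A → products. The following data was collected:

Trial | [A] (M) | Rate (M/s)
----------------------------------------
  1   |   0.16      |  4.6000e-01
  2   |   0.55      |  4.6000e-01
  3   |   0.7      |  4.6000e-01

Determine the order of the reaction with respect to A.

zeroth order (0)

Step 1: Compare trials - when concentration changes, rate stays constant.
Step 2: rate₂/rate₁ = 4.6000e-01/4.6000e-01 = 1
Step 3: [A]₂/[A]₁ = 0.55/0.16 = 3.438
Step 4: Since rate ratio ≈ (conc ratio)^0, the reaction is zeroth order.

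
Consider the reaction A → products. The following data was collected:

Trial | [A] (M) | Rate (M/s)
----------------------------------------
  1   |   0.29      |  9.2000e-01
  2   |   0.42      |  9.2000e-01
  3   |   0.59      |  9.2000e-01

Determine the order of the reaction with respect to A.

zeroth order (0)

Step 1: Compare trials - when concentration changes, rate stays constant.
Step 2: rate₂/rate₁ = 9.2000e-01/9.2000e-01 = 1
Step 3: [A]₂/[A]₁ = 0.42/0.29 = 1.448
Step 4: Since rate ratio ≈ (conc ratio)^0, the reaction is zeroth order.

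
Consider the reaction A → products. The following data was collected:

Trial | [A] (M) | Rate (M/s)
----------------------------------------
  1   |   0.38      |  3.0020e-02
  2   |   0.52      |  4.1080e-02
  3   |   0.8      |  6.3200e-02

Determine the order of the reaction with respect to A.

first order (1)

Step 1: Compare trials to find order n where rate₂/rate₁ = ([A]₂/[A]₁)^n
Step 2: rate₂/rate₁ = 4.1080e-02/3.0020e-02 = 1.368
Step 3: [A]₂/[A]₁ = 0.52/0.38 = 1.368
Step 4: n = ln(1.368)/ln(1.368) = 1.00 ≈ 1
Step 5: The reaction is first order in A.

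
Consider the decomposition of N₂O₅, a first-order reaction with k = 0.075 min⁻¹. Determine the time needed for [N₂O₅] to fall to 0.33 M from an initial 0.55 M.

6.811 min

Step 1: For first-order: t = ln([N₂O₅]₀/[N₂O₅])/k
Step 2: t = ln(0.55/0.33)/0.075
Step 3: t = ln(1.667)/0.075
Step 4: t = 0.5108/0.075 = 6.811 min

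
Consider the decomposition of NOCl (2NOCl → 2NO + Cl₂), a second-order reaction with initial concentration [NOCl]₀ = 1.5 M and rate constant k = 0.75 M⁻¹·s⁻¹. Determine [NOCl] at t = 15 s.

0.08392 M

Step 1: For a second-order reaction: 1/[NOCl] = 1/[NOCl]₀ + kt
Step 2: 1/[NOCl] = 1/1.5 + 0.75 × 15
Step 3: 1/[NOCl] = 0.6667 + 11.25 = 11.92
Step 4: [NOCl] = 1/11.92 = 0.08392 M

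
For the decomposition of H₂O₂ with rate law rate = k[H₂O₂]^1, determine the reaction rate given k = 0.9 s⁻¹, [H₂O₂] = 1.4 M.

1.26 M/s

Step 1: Identify the rate law: rate = k[H₂O₂]^1
Step 2: Substitute values: rate = 0.9 × (1.4)^1
Step 3: Calculate: rate = 0.9 × 1.4 = 1.26 M/s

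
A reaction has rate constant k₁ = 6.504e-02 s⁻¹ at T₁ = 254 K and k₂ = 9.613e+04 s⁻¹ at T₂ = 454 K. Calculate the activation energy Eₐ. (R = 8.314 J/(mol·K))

68.1 kJ/mol

Step 1: Use the two-temperature Arrhenius form: ln(k₂/k₁) = -Eₐ/R × (1/T₂ - 1/T₁)
Step 2: ln(k₂/k₁) = ln(9.613e+04/6.504e-02) = ln(1.47801e+06) = 14.2062
Step 3: 1/T₂ - 1/T₁ = 1/454 - 1/254 = -1.734365e-03 K⁻¹
Step 4: Eₐ = -R × ln(k₂/k₁) / (1/T₂ - 1/T₁) = -8.314 × 14.2062 / -1.734365e-03
Step 5: Eₐ = 6.8100e+04 J/mol = 68.1 kJ/mol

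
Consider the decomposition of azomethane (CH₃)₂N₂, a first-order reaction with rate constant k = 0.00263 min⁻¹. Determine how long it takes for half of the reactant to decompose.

263.6 min

Step 1: For a first-order reaction, t₁/₂ = ln(2)/k
Step 2: t₁/₂ = ln(2)/0.00263
Step 3: t₁/₂ = 0.6931/0.00263 = 263.6 min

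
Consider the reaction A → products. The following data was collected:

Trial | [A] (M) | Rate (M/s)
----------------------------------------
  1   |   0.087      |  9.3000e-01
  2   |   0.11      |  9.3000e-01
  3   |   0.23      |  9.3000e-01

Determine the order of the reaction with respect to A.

zeroth order (0)

Step 1: Compare trials - when concentration changes, rate stays constant.
Step 2: rate₂/rate₁ = 9.3000e-01/9.3000e-01 = 1
Step 3: [A]₂/[A]₁ = 0.11/0.087 = 1.264
Step 4: Since rate ratio ≈ (conc ratio)^0, the reaction is zeroth order.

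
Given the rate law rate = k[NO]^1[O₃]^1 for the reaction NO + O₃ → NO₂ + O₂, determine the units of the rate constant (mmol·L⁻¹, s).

(mmol·L⁻¹)⁻¹·s⁻¹

Step 1: Overall order = 1 + 1 = 2.
Step 2: rate has units mmol·L⁻¹·s⁻¹; [NO]^1[O₃]^1 has units (mmol·L⁻¹)^2.
Step 3: k = rate/([NO]^1[O₃]^1), so units of k = (mmol·L⁻¹)^(1-2)·s⁻¹ = (mmol·L⁻¹)⁻¹·s⁻¹.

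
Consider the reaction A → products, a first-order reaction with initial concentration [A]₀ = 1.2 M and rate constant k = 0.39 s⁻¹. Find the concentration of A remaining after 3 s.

0.3724 M

Step 1: For a first-order reaction: [A] = [A]₀ × e^(-kt)
Step 2: [A] = 1.2 × e^(-0.39 × 3)
Step 3: [A] = 1.2 × e^(-1.17)
Step 4: [A] = 1.2 × 0.310367 = 0.3724 M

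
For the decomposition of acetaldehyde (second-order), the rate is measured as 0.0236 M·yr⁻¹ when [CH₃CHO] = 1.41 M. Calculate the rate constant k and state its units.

0.01187 M⁻¹·yr⁻¹

Step 1: rate = k[CH₃CHO]^2, so k = rate / [CH₃CHO]^2.
Step 2: k = 0.0236 / (1.41)^2 = 0.0236 / 1.988.
Step 3: k = 0.01187 M⁻¹·yr⁻¹.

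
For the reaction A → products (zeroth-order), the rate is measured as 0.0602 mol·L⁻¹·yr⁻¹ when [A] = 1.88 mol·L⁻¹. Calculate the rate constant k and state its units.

0.0602 mol·L⁻¹·yr⁻¹

Step 1: For a zeroth-order reaction, rate = k (independent of concentration).
Step 2: k = rate = 0.0602 mol·L⁻¹·yr⁻¹.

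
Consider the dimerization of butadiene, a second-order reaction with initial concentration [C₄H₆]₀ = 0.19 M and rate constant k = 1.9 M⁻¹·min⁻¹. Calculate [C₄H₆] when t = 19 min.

0.02418 M

Step 1: For a second-order reaction: 1/[C₄H₆] = 1/[C₄H₆]₀ + kt
Step 2: 1/[C₄H₆] = 1/0.19 + 1.9 × 19
Step 3: 1/[C₄H₆] = 5.263 + 36.1 = 41.36
Step 4: [C₄H₆] = 1/41.36 = 0.02418 M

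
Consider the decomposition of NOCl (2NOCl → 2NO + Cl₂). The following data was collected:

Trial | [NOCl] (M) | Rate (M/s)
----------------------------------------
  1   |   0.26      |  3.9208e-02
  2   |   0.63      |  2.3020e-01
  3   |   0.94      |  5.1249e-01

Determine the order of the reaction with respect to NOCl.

second order (2)

Step 1: Compare trials to find order n where rate₂/rate₁ = ([NOCl]₂/[NOCl]₁)^n
Step 2: rate₂/rate₁ = 2.3020e-01/3.9208e-02 = 5.871
Step 3: [NOCl]₂/[NOCl]₁ = 0.63/0.26 = 2.423
Step 4: n = ln(5.871)/ln(2.423) = 2.00 ≈ 2
Step 5: The reaction is second order in NOCl.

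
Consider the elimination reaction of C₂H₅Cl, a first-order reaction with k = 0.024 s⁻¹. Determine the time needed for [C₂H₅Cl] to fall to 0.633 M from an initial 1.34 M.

31.25 s

Step 1: For first-order: t = ln([C₂H₅Cl]₀/[C₂H₅Cl])/k
Step 2: t = ln(1.34/0.633)/0.024
Step 3: t = ln(2.117)/0.024
Step 4: t = 0.75/0.024 = 31.25 s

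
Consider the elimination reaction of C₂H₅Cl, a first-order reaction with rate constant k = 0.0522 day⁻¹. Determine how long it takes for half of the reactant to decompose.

13.28 day

Step 1: For a first-order reaction, t₁/₂ = ln(2)/k
Step 2: t₁/₂ = ln(2)/0.0522
Step 3: t₁/₂ = 0.6931/0.0522 = 13.28 day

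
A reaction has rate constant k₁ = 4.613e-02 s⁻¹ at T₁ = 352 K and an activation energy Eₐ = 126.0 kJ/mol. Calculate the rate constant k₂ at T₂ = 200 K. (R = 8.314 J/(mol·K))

2.840e-16 s⁻¹

Step 1: Use the two-temperature Arrhenius form: ln(k₂/k₁) = -Eₐ/R × (1/T₂ - 1/T₁)
Step 2: Convert Eₐ to J/mol: 126.0 kJ/mol = 126000 J/mol
Step 3: 1/T₂ - 1/T₁ = 1/200 - 1/352 = 2.159091e-03 K⁻¹
Step 4: ln(k₂/k₁) = -126000/8.314 × 2.159091e-03 = -32.72137
Step 5: k₂ = k₁ × exp(-32.72137) = 4.613e-02 × 6.15587e-15 = 2.840e-16 s⁻¹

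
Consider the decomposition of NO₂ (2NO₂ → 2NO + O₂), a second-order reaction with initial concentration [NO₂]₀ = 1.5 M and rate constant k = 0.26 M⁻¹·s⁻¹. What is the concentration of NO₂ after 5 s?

0.5085 M

Step 1: For a second-order reaction: 1/[NO₂] = 1/[NO₂]₀ + kt
Step 2: 1/[NO₂] = 1/1.5 + 0.26 × 5
Step 3: 1/[NO₂] = 0.6667 + 1.3 = 1.967
Step 4: [NO₂] = 1/1.967 = 0.5085 M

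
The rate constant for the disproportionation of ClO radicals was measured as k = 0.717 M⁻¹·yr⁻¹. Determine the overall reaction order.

second order (2)

Step 1: The units of k for an nth-order reaction are (concentration)^(1-n)·(time)⁻¹.
Step 2: Here k has units M⁻¹·yr⁻¹, so the concentration exponent is -1.
Step 3: 1 - n = -1 ⇒ n = 2. The reaction is second order.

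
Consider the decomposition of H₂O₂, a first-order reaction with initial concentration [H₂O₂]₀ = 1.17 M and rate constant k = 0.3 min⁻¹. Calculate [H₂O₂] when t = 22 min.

0.001592 M

Step 1: For a first-order reaction: [H₂O₂] = [H₂O₂]₀ × e^(-kt)
Step 2: [H₂O₂] = 1.17 × e^(-0.3 × 22)
Step 3: [H₂O₂] = 1.17 × e^(-6.6)
Step 4: [H₂O₂] = 1.17 × 0.00136037 = 0.001592 M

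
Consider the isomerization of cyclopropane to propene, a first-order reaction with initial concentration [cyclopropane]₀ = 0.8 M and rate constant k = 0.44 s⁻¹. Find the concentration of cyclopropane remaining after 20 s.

0.0001206 M

Step 1: For a first-order reaction: [cyclopropane] = [cyclopropane]₀ × e^(-kt)
Step 2: [cyclopropane] = 0.8 × e^(-0.44 × 20)
Step 3: [cyclopropane] = 0.8 × e^(-8.8)
Step 4: [cyclopropane] = 0.8 × 0.000150733 = 0.0001206 M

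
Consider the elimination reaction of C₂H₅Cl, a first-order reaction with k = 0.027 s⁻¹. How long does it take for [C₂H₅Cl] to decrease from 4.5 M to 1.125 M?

51.34 s

Step 1: For first-order: t = ln([C₂H₅Cl]₀/[C₂H₅Cl])/k
Step 2: t = ln(4.5/1.125)/0.027
Step 3: t = ln(4)/0.027
Step 4: t = 1.386/0.027 = 51.34 s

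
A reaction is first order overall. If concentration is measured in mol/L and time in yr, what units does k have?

yr⁻¹

Step 1: For overall order n, rate = k × (concentration)^n.
Step 2: Rate has units mol/L·yr⁻¹; concentration term has units (mol/L)^1.
Step 3: k = rate / (concentration)^n, so units of k = (mol/L)^(1-1)·yr⁻¹ = yr⁻¹.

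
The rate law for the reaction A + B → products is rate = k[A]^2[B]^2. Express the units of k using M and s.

M⁻³·s⁻¹

Step 1: Overall order = 2 + 2 = 4.
Step 2: rate has units M·s⁻¹; [A]^2[B]^2 has units M^4.
Step 3: k = rate/([A]^2[B]^2), so units of k = M^(1-4)·s⁻¹ = M⁻³·s⁻¹.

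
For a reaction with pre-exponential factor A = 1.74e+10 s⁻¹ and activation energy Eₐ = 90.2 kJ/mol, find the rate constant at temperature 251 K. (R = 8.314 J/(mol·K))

2.94e-09 s⁻¹

Step 1: Use the Arrhenius equation: k = A × exp(-Eₐ/RT)
Step 2: Convert Eₐ to J/mol: 90.2 kJ/mol = 90200 J/mol
Step 3: Calculate the exponent: -Eₐ/(RT) = -90200/(8.314 × 251) = -43.22379
Step 4: k = 1.74e+10 × exp(-43.22379)
Step 5: k = 1.74e+10 × 1.69101e-19 = 2.9424e-09 s⁻¹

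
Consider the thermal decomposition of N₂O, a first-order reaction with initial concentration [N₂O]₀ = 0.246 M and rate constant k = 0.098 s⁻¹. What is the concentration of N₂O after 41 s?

0.004425 M

Step 1: For a first-order reaction: [N₂O] = [N₂O]₀ × e^(-kt)
Step 2: [N₂O] = 0.246 × e^(-0.098 × 41)
Step 3: [N₂O] = 0.246 × e^(-4.018)
Step 4: [N₂O] = 0.246 × 0.0179889 = 0.004425 M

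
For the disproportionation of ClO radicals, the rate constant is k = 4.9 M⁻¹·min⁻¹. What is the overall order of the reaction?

second order (2)

Step 1: The units of k for an nth-order reaction are (concentration)^(1-n)·(time)⁻¹.
Step 2: Here k has units M⁻¹·min⁻¹, so the concentration exponent is -1.
Step 3: 1 - n = -1 ⇒ n = 2. The reaction is second order.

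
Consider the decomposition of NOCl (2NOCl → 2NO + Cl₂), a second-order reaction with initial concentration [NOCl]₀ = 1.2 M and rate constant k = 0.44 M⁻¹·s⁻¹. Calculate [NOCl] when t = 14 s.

0.143 M

Step 1: For a second-order reaction: 1/[NOCl] = 1/[NOCl]₀ + kt
Step 2: 1/[NOCl] = 1/1.2 + 0.44 × 14
Step 3: 1/[NOCl] = 0.8333 + 6.16 = 6.993
Step 4: [NOCl] = 1/6.993 = 0.143 M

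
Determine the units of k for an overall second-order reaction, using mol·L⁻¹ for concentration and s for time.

(mol·L⁻¹)⁻¹·s⁻¹

Step 1: For overall order n, rate = k × (concentration)^n.
Step 2: Rate has units mol·L⁻¹·s⁻¹; concentration term has units (mol·L⁻¹)^2.
Step 3: k = rate / (concentration)^n, so units of k = (mol·L⁻¹)^(1-2)·s⁻¹ = (mol·L⁻¹)⁻¹·s⁻¹.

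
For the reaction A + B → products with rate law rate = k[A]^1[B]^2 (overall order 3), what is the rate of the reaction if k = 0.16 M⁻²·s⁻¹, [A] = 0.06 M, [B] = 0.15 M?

0.000216 M/s

Step 1: The rate law is rate = k[A]^1[B]^2, overall order = 1+2 = 3
Step 2: Substitute values: rate = 0.16 × (0.06)^1 × (0.15)^2
Step 3: rate = 0.16 × 0.06 × 0.0225 = 0.000216 M/s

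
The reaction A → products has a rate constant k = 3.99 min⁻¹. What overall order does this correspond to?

first order (1)

Step 1: The units of k for an nth-order reaction are (concentration)^(1-n)·(time)⁻¹.
Step 2: Here k has units min⁻¹, so the concentration exponent is 0.
Step 3: 1 - n = 0 ⇒ n = 1. The reaction is first order.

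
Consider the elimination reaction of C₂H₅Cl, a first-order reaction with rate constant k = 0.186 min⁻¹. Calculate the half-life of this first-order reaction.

3.727 min

Step 1: For a first-order reaction, t₁/₂ = ln(2)/k
Step 2: t₁/₂ = ln(2)/0.186
Step 3: t₁/₂ = 0.6931/0.186 = 3.727 min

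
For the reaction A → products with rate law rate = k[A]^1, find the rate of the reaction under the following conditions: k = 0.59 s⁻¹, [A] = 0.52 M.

0.3068 M/s

Step 1: Identify the rate law: rate = k[A]^1
Step 2: Substitute values: rate = 0.59 × (0.52)^1
Step 3: Calculate: rate = 0.59 × 0.52 = 0.3068 M/s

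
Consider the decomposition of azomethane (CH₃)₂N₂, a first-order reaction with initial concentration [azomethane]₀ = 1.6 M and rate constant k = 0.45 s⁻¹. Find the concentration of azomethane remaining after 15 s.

0.001873 M

Step 1: For a first-order reaction: [azomethane] = [azomethane]₀ × e^(-kt)
Step 2: [azomethane] = 1.6 × e^(-0.45 × 15)
Step 3: [azomethane] = 1.6 × e^(-6.75)
Step 4: [azomethane] = 1.6 × 0.00117088 = 0.001873 M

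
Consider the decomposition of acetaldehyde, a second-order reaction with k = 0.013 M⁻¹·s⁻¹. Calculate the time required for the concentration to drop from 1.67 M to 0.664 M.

69.79 s

Step 1: For second-order: t = (1/[CH₃CHO] - 1/[CH₃CHO]₀)/k
Step 2: t = (1/0.664 - 1/1.67)/0.013
Step 3: t = (1.506 - 0.5988)/0.013
Step 4: t = 0.9072/0.013 = 69.79 s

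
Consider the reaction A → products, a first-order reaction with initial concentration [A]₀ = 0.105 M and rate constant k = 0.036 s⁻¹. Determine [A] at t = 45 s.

0.02078 M

Step 1: For a first-order reaction: [A] = [A]₀ × e^(-kt)
Step 2: [A] = 0.105 × e^(-0.036 × 45)
Step 3: [A] = 0.105 × e^(-1.62)
Step 4: [A] = 0.105 × 0.197899 = 0.02078 M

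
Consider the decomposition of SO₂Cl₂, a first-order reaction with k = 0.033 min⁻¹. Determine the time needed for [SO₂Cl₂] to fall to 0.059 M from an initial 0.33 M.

52.17 min

Step 1: For first-order: t = ln([SO₂Cl₂]₀/[SO₂Cl₂])/k
Step 2: t = ln(0.33/0.059)/0.033
Step 3: t = ln(5.593)/0.033
Step 4: t = 1.722/0.033 = 52.17 min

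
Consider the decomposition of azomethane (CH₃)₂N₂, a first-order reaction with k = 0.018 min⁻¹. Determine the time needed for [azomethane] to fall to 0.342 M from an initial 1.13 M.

66.4 min

Step 1: For first-order: t = ln([azomethane]₀/[azomethane])/k
Step 2: t = ln(1.13/0.342)/0.018
Step 3: t = ln(3.304)/0.018
Step 4: t = 1.195/0.018 = 66.4 min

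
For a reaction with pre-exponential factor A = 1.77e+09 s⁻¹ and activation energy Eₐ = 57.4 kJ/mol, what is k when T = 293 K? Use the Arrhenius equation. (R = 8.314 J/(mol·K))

1.03e-01 s⁻¹

Step 1: Use the Arrhenius equation: k = A × exp(-Eₐ/RT)
Step 2: Convert Eₐ to J/mol: 57.4 kJ/mol = 57400 J/mol
Step 3: Calculate the exponent: -Eₐ/(RT) = -57400/(8.314 × 293) = -23.56320
Step 4: k = 1.77e+09 × exp(-23.56320)
Step 5: k = 1.77e+09 × 5.84295e-11 = 1.0342e-01 s⁻¹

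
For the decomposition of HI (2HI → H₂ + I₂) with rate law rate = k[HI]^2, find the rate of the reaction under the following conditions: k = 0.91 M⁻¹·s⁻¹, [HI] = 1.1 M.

1.101 M/s

Step 1: Identify the rate law: rate = k[HI]^2
Step 2: Substitute values: rate = 0.91 × (1.1)^2
Step 3: Calculate: rate = 0.91 × 1.21 = 1.1011 M/s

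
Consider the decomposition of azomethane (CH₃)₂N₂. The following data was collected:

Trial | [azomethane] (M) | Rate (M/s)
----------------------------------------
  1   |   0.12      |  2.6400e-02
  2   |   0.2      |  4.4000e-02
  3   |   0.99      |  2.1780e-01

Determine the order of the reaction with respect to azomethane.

first order (1)

Step 1: Compare trials to find order n where rate₂/rate₁ = ([azomethane]₂/[azomethane]₁)^n
Step 2: rate₂/rate₁ = 4.4000e-02/2.6400e-02 = 1.667
Step 3: [azomethane]₂/[azomethane]₁ = 0.2/0.12 = 1.667
Step 4: n = ln(1.667)/ln(1.667) = 1.00 ≈ 1
Step 5: The reaction is first order in azomethane.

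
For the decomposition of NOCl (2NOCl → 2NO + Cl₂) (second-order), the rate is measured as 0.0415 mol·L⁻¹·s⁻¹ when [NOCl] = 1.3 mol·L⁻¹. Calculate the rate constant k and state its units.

0.02456 (mol·L⁻¹)⁻¹·s⁻¹

Step 1: rate = k[NOCl]^2, so k = rate / [NOCl]^2.
Step 2: k = 0.0415 / (1.3)^2 = 0.0415 / 1.69.
Step 3: k = 0.02456 (mol·L⁻¹)⁻¹·s⁻¹.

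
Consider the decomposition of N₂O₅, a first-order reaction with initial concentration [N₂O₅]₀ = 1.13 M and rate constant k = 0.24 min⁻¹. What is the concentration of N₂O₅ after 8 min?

0.1657 M

Step 1: For a first-order reaction: [N₂O₅] = [N₂O₅]₀ × e^(-kt)
Step 2: [N₂O₅] = 1.13 × e^(-0.24 × 8)
Step 3: [N₂O₅] = 1.13 × e^(-1.92)
Step 4: [N₂O₅] = 1.13 × 0.146607 = 0.1657 M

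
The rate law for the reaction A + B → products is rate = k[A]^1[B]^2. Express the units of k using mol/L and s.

(mol/L)⁻²·s⁻¹

Step 1: Overall order = 1 + 2 = 3.
Step 2: rate has units mol/L·s⁻¹; [A]^1[B]^2 has units (mol/L)^3.
Step 3: k = rate/([A]^1[B]^2), so units of k = (mol/L)^(1-3)·s⁻¹ = (mol/L)⁻²·s⁻¹.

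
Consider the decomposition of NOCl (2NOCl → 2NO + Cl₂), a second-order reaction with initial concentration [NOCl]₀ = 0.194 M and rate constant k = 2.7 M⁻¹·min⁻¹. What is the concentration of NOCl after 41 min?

0.008632 M

Step 1: For a second-order reaction: 1/[NOCl] = 1/[NOCl]₀ + kt
Step 2: 1/[NOCl] = 1/0.194 + 2.7 × 41
Step 3: 1/[NOCl] = 5.155 + 110.7 = 115.9
Step 4: [NOCl] = 1/115.9 = 0.008632 M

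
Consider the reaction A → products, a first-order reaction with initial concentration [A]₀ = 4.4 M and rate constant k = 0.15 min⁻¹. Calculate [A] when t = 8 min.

1.325 M

Step 1: For a first-order reaction: [A] = [A]₀ × e^(-kt)
Step 2: [A] = 4.4 × e^(-0.15 × 8)
Step 3: [A] = 4.4 × e^(-1.2)
Step 4: [A] = 4.4 × 0.301194 = 1.325 M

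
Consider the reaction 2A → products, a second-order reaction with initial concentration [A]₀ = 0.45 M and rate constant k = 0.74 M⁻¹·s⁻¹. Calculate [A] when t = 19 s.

0.06142 M

Step 1: For a second-order reaction: 1/[A] = 1/[A]₀ + kt
Step 2: 1/[A] = 1/0.45 + 0.74 × 19
Step 3: 1/[A] = 2.222 + 14.06 = 16.28
Step 4: [A] = 1/16.28 = 0.06142 M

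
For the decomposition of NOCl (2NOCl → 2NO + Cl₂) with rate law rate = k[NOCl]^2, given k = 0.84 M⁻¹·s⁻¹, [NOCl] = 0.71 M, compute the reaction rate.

0.4234 M/s

Step 1: Identify the rate law: rate = k[NOCl]^2
Step 2: Substitute values: rate = 0.84 × (0.71)^2
Step 3: Calculate: rate = 0.84 × 0.5041 = 0.423444 M/s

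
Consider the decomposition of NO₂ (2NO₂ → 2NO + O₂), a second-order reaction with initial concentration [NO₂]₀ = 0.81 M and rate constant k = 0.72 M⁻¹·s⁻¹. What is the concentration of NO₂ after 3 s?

0.2946 M

Step 1: For a second-order reaction: 1/[NO₂] = 1/[NO₂]₀ + kt
Step 2: 1/[NO₂] = 1/0.81 + 0.72 × 3
Step 3: 1/[NO₂] = 1.235 + 2.16 = 3.395
Step 4: [NO₂] = 1/3.395 = 0.2946 M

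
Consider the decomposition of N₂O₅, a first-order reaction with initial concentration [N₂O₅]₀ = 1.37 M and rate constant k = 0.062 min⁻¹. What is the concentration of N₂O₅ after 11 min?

0.6927 M

Step 1: For a first-order reaction: [N₂O₅] = [N₂O₅]₀ × e^(-kt)
Step 2: [N₂O₅] = 1.37 × e^(-0.062 × 11)
Step 3: [N₂O₅] = 1.37 × e^(-0.682)
Step 4: [N₂O₅] = 1.37 × 0.505605 = 0.6927 M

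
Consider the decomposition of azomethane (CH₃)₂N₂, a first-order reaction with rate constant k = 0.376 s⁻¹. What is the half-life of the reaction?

1.843 s

Step 1: For a first-order reaction, t₁/₂ = ln(2)/k
Step 2: t₁/₂ = ln(2)/0.376
Step 3: t₁/₂ = 0.6931/0.376 = 1.843 s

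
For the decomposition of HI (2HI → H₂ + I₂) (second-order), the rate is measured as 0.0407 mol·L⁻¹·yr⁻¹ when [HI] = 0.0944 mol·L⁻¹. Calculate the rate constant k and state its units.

4.567 (mol·L⁻¹)⁻¹·yr⁻¹

Step 1: rate = k[HI]^2, so k = rate / [HI]^2.
Step 2: k = 0.0407 / (0.0944)^2 = 0.0407 / 0.008911.
Step 3: k = 4.567 (mol·L⁻¹)⁻¹·yr⁻¹.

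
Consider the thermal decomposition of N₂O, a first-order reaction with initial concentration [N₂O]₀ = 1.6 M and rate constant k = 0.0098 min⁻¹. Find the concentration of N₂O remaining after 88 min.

0.6754 M

Step 1: For a first-order reaction: [N₂O] = [N₂O]₀ × e^(-kt)
Step 2: [N₂O] = 1.6 × e^(-0.0098 × 88)
Step 3: [N₂O] = 1.6 × e^(-0.8624)
Step 4: [N₂O] = 1.6 × 0.422148 = 0.6754 M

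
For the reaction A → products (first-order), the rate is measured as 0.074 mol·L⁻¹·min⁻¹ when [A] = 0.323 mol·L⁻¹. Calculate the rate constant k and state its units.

0.2291 min⁻¹

Step 1: rate = k[A]^1, so k = rate / [A]^1.
Step 2: k = 0.074 / (0.323)^1 = 0.074 / 0.323.
Step 3: k = 0.2291 min⁻¹.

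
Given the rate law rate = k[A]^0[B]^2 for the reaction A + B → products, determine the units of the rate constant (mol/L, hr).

(mol/L)⁻¹·hr⁻¹

Step 1: Overall order = 0 + 2 = 2.
Step 2: rate has units mol/L·hr⁻¹; [A]^0[B]^2 has units (mol/L)^2.
Step 3: k = rate/([A]^0[B]^2), so units of k = (mol/L)^(1-2)·hr⁻¹ = (mol/L)⁻¹·hr⁻¹.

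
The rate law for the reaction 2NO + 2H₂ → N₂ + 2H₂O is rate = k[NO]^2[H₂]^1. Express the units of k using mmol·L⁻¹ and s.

(mmol·L⁻¹)⁻²·s⁻¹

Step 1: Overall order = 2 + 1 = 3.
Step 2: rate has units mmol·L⁻¹·s⁻¹; [NO]^2[H₂]^1 has units (mmol·L⁻¹)^3.
Step 3: k = rate/([NO]^2[H₂]^1), so units of k = (mmol·L⁻¹)^(1-3)·s⁻¹ = (mmol·L⁻¹)⁻²·s⁻¹.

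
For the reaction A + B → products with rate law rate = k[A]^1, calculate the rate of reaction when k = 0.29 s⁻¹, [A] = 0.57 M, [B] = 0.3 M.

0.1653 M/s

Step 1: The rate law is rate = k[A]^1
Step 2: Note that the rate does not depend on [B] (zero order in B).
Step 3: rate = 0.29 × (0.57)^1 = 0.1653 M/s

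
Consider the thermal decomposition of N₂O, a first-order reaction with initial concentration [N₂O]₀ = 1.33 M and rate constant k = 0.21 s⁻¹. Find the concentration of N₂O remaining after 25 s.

0.006979 M

Step 1: For a first-order reaction: [N₂O] = [N₂O]₀ × e^(-kt)
Step 2: [N₂O] = 1.33 × e^(-0.21 × 25)
Step 3: [N₂O] = 1.33 × e^(-5.25)
Step 4: [N₂O] = 1.33 × 0.00524752 = 0.006979 M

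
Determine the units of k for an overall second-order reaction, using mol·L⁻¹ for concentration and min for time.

(mol·L⁻¹)⁻¹·min⁻¹

Step 1: For overall order n, rate = k × (concentration)^n.
Step 2: Rate has units mol·L⁻¹·min⁻¹; concentration term has units (mol·L⁻¹)^2.
Step 3: k = rate / (concentration)^n, so units of k = (mol·L⁻¹)^(1-2)·min⁻¹ = (mol·L⁻¹)⁻¹·min⁻¹.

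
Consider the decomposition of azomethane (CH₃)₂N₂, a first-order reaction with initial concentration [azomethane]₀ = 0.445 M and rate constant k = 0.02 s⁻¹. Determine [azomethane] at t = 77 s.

0.0954 M

Step 1: For a first-order reaction: [azomethane] = [azomethane]₀ × e^(-kt)
Step 2: [azomethane] = 0.445 × e^(-0.02 × 77)
Step 3: [azomethane] = 0.445 × e^(-1.54)
Step 4: [azomethane] = 0.445 × 0.214381 = 0.0954 M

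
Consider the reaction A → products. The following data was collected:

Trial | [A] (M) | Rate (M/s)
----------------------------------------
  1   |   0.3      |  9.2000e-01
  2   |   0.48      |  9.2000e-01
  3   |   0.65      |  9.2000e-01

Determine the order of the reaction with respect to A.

zeroth order (0)

Step 1: Compare trials - when concentration changes, rate stays constant.
Step 2: rate₂/rate₁ = 9.2000e-01/9.2000e-01 = 1
Step 3: [A]₂/[A]₁ = 0.48/0.3 = 1.6
Step 4: Since rate ratio ≈ (conc ratio)^0, the reaction is zeroth order.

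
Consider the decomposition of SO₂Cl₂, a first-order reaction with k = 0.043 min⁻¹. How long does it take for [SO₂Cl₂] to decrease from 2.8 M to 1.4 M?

16.12 min

Step 1: For first-order: t = ln([SO₂Cl₂]₀/[SO₂Cl₂])/k
Step 2: t = ln(2.8/1.4)/0.043
Step 3: t = ln(2)/0.043
Step 4: t = 0.6931/0.043 = 16.12 min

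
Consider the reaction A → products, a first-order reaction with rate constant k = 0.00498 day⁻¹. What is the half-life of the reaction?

139.2 day

Step 1: For a first-order reaction, t₁/₂ = ln(2)/k
Step 2: t₁/₂ = ln(2)/0.00498
Step 3: t₁/₂ = 0.6931/0.00498 = 139.2 day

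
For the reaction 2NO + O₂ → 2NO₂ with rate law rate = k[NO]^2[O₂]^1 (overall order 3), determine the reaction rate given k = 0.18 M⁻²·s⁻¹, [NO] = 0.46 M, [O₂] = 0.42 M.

0.016 M/s

Step 1: The rate law is rate = k[NO]^2[O₂]^1, overall order = 2+1 = 3
Step 2: Substitute values: rate = 0.18 × (0.46)^2 × (0.42)^1
Step 3: rate = 0.18 × 0.2116 × 0.42 = 0.015997 M/s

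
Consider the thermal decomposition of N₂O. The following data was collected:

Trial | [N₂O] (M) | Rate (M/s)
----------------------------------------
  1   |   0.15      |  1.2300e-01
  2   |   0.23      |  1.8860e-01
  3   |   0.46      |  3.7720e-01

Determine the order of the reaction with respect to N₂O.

first order (1)

Step 1: Compare trials to find order n where rate₂/rate₁ = ([N₂O]₂/[N₂O]₁)^n
Step 2: rate₂/rate₁ = 1.8860e-01/1.2300e-01 = 1.533
Step 3: [N₂O]₂/[N₂O]₁ = 0.23/0.15 = 1.533
Step 4: n = ln(1.533)/ln(1.533) = 1.00 ≈ 1
Step 5: The reaction is first order in N₂O.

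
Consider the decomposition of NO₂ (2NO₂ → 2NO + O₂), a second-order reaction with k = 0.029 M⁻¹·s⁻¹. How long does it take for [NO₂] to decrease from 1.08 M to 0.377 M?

59.54 s

Step 1: For second-order: t = (1/[NO₂] - 1/[NO₂]₀)/k
Step 2: t = (1/0.377 - 1/1.08)/0.029
Step 3: t = (2.653 - 0.9259)/0.029
Step 4: t = 1.727/0.029 = 59.54 s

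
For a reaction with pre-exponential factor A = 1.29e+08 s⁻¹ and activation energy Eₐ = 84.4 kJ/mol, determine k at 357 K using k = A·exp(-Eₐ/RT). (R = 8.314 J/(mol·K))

5.77e-05 s⁻¹

Step 1: Use the Arrhenius equation: k = A × exp(-Eₐ/RT)
Step 2: Convert Eₐ to J/mol: 84.4 kJ/mol = 84400 J/mol
Step 3: Calculate the exponent: -Eₐ/(RT) = -84400/(8.314 × 357) = -28.43572
Step 4: k = 1.29e+08 × exp(-28.43572)
Step 5: k = 1.29e+08 × 4.47223e-13 = 5.7692e-05 s⁻¹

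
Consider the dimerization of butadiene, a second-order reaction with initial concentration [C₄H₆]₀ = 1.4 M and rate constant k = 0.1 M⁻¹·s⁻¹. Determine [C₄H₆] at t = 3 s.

0.9859 M

Step 1: For a second-order reaction: 1/[C₄H₆] = 1/[C₄H₆]₀ + kt
Step 2: 1/[C₄H₆] = 1/1.4 + 0.1 × 3
Step 3: 1/[C₄H₆] = 0.7143 + 0.3 = 1.014
Step 4: [C₄H₆] = 1/1.014 = 0.9859 M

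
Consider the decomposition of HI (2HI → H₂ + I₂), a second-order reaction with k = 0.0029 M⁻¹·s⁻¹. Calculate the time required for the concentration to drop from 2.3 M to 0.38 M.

757.5 s

Step 1: For second-order: t = (1/[HI] - 1/[HI]₀)/k
Step 2: t = (1/0.38 - 1/2.3)/0.0029
Step 3: t = (2.632 - 0.4348)/0.0029
Step 4: t = 2.197/0.0029 = 757.5 s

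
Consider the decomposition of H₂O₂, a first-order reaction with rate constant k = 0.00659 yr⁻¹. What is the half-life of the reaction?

105.2 yr

Step 1: For a first-order reaction, t₁/₂ = ln(2)/k
Step 2: t₁/₂ = ln(2)/0.00659
Step 3: t₁/₂ = 0.6931/0.00659 = 105.2 yr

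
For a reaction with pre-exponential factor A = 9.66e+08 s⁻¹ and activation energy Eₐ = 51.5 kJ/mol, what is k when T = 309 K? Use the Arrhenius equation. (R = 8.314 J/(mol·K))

1.90e+00 s⁻¹

Step 1: Use the Arrhenius equation: k = A × exp(-Eₐ/RT)
Step 2: Convert Eₐ to J/mol: 51.5 kJ/mol = 51500 J/mol
Step 3: Calculate the exponent: -Eₐ/(RT) = -51500/(8.314 × 309) = -20.04651
Step 4: k = 9.66e+08 × exp(-20.04651)
Step 5: k = 9.66e+08 × 1.96748e-09 = 1.9006e+00 s⁻¹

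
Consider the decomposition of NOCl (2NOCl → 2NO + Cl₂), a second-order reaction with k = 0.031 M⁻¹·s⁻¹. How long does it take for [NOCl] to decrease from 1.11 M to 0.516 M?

33.45 s

Step 1: For second-order: t = (1/[NOCl] - 1/[NOCl]₀)/k
Step 2: t = (1/0.516 - 1/1.11)/0.031
Step 3: t = (1.938 - 0.9009)/0.031
Step 4: t = 1.037/0.031 = 33.45 s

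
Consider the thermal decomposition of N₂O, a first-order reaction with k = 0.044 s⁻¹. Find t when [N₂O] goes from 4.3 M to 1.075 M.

31.51 s

Step 1: For first-order: t = ln([N₂O]₀/[N₂O])/k
Step 2: t = ln(4.3/1.075)/0.044
Step 3: t = ln(4)/0.044
Step 4: t = 1.386/0.044 = 31.51 s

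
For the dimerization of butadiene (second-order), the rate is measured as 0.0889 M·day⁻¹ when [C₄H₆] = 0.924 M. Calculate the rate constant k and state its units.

0.1041 M⁻¹·day⁻¹

Step 1: rate = k[C₄H₆]^2, so k = rate / [C₄H₆]^2.
Step 2: k = 0.0889 / (0.924)^2 = 0.0889 / 0.8538.
Step 3: k = 0.1041 M⁻¹·day⁻¹.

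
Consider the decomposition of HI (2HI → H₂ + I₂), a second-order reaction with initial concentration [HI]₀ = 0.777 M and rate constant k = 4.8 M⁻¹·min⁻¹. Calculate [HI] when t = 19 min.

0.01081 M

Step 1: For a second-order reaction: 1/[HI] = 1/[HI]₀ + kt
Step 2: 1/[HI] = 1/0.777 + 4.8 × 19
Step 3: 1/[HI] = 1.287 + 91.2 = 92.49
Step 4: [HI] = 1/92.49 = 0.01081 M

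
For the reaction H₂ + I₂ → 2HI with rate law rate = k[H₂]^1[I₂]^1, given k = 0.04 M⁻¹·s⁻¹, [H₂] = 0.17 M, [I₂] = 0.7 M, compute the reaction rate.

0.00476 M/s

Step 1: The rate law is rate = k[H₂]^1[I₂]^1
Step 2: Substitute: rate = 0.04 × (0.17)^1 × (0.7)^1
Step 3: rate = 0.04 × 0.17 × 0.7 = 0.00476 M/s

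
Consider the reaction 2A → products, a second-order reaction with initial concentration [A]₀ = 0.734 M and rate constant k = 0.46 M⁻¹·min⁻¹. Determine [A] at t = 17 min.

0.1089 M

Step 1: For a second-order reaction: 1/[A] = 1/[A]₀ + kt
Step 2: 1/[A] = 1/0.734 + 0.46 × 17
Step 3: 1/[A] = 1.362 + 7.82 = 9.182
Step 4: [A] = 1/9.182 = 0.1089 M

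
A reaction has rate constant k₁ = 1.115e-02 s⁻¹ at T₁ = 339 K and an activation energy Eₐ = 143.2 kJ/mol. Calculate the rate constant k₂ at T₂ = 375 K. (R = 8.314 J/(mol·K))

1.464e+00 s⁻¹

Step 1: Use the two-temperature Arrhenius form: ln(k₂/k₁) = -Eₐ/R × (1/T₂ - 1/T₁)
Step 2: Convert Eₐ to J/mol: 143.2 kJ/mol = 143200 J/mol
Step 3: 1/T₂ - 1/T₁ = 1/375 - 1/339 = -2.831858e-04 K⁻¹
Step 4: ln(k₂/k₁) = -143200/8.314 × -2.831858e-04 = 4.87758
Step 5: k₂ = k₁ × exp(4.87758) = 1.115e-02 × 1.31313e+02 = 1.464e+00 s⁻¹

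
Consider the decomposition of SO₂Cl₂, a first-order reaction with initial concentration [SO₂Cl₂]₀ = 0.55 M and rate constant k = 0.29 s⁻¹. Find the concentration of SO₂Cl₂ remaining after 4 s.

0.1724 M

Step 1: For a first-order reaction: [SO₂Cl₂] = [SO₂Cl₂]₀ × e^(-kt)
Step 2: [SO₂Cl₂] = 0.55 × e^(-0.29 × 4)
Step 3: [SO₂Cl₂] = 0.55 × e^(-1.16)
Step 4: [SO₂Cl₂] = 0.55 × 0.313486 = 0.1724 M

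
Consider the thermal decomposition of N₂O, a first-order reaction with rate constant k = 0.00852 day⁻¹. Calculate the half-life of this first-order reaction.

81.36 day

Step 1: For a first-order reaction, t₁/₂ = ln(2)/k
Step 2: t₁/₂ = ln(2)/0.00852
Step 3: t₁/₂ = 0.6931/0.00852 = 81.36 day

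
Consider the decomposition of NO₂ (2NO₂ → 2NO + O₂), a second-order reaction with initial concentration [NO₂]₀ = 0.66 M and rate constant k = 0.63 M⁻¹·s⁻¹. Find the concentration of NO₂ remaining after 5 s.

0.2144 M

Step 1: For a second-order reaction: 1/[NO₂] = 1/[NO₂]₀ + kt
Step 2: 1/[NO₂] = 1/0.66 + 0.63 × 5
Step 3: 1/[NO₂] = 1.515 + 3.15 = 4.665
Step 4: [NO₂] = 1/4.665 = 0.2144 M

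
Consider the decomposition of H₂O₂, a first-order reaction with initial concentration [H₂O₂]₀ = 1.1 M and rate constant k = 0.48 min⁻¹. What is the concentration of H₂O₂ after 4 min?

0.1613 M

Step 1: For a first-order reaction: [H₂O₂] = [H₂O₂]₀ × e^(-kt)
Step 2: [H₂O₂] = 1.1 × e^(-0.48 × 4)
Step 3: [H₂O₂] = 1.1 × e^(-1.92)
Step 4: [H₂O₂] = 1.1 × 0.146607 = 0.1613 M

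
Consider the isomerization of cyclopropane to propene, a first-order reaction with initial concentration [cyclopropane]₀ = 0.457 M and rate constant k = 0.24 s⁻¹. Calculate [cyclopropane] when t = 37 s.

6.359e-05 M

Step 1: For a first-order reaction: [cyclopropane] = [cyclopropane]₀ × e^(-kt)
Step 2: [cyclopropane] = 0.457 × e^(-0.24 × 37)
Step 3: [cyclopropane] = 0.457 × e^(-8.88)
Step 4: [cyclopropane] = 0.457 × 0.000139144 = 6.359e-05 M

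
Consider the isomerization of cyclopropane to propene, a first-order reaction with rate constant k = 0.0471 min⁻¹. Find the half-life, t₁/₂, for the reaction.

14.72 min

Step 1: For a first-order reaction, t₁/₂ = ln(2)/k
Step 2: t₁/₂ = ln(2)/0.0471
Step 3: t₁/₂ = 0.6931/0.0471 = 14.72 min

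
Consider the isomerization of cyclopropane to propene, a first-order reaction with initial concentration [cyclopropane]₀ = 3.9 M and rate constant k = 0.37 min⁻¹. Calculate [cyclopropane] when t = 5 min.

0.6132 M

Step 1: For a first-order reaction: [cyclopropane] = [cyclopropane]₀ × e^(-kt)
Step 2: [cyclopropane] = 3.9 × e^(-0.37 × 5)
Step 3: [cyclopropane] = 3.9 × e^(-1.85)
Step 4: [cyclopropane] = 3.9 × 0.157237 = 0.6132 M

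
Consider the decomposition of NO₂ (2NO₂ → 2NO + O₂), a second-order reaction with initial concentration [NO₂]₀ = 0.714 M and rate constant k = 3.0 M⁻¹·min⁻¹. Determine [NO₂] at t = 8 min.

0.03937 M

Step 1: For a second-order reaction: 1/[NO₂] = 1/[NO₂]₀ + kt
Step 2: 1/[NO₂] = 1/0.714 + 3.0 × 8
Step 3: 1/[NO₂] = 1.401 + 24 = 25.4
Step 4: [NO₂] = 1/25.4 = 0.03937 M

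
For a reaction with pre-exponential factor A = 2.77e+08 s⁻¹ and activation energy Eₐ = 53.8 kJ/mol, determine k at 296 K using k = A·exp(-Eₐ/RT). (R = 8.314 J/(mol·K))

8.87e-02 s⁻¹

Step 1: Use the Arrhenius equation: k = A × exp(-Eₐ/RT)
Step 2: Convert Eₐ to J/mol: 53.8 kJ/mol = 53800 J/mol
Step 3: Calculate the exponent: -Eₐ/(RT) = -53800/(8.314 × 296) = -21.86153
Step 4: k = 2.77e+08 × exp(-21.86153)
Step 5: k = 2.77e+08 × 3.20375e-10 = 8.8744e-02 s⁻¹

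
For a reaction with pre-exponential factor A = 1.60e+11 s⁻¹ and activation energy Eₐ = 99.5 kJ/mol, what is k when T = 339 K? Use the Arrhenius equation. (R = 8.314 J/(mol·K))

7.45e-05 s⁻¹

Step 1: Use the Arrhenius equation: k = A × exp(-Eₐ/RT)
Step 2: Convert Eₐ to J/mol: 99.5 kJ/mol = 99500 J/mol
Step 3: Calculate the exponent: -Eₐ/(RT) = -99500/(8.314 × 339) = -35.30314
Step 4: k = 1.60e+11 × exp(-35.30314)
Step 5: k = 1.60e+11 × 4.65630e-16 = 7.4501e-05 s⁻¹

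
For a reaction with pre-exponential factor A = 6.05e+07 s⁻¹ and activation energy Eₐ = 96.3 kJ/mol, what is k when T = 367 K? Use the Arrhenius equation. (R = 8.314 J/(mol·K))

1.19e-06 s⁻¹

Step 1: Use the Arrhenius equation: k = A × exp(-Eₐ/RT)
Step 2: Convert Eₐ to J/mol: 96.3 kJ/mol = 96300 J/mol
Step 3: Calculate the exponent: -Eₐ/(RT) = -96300/(8.314 × 367) = -31.56096
Step 4: k = 6.05e+07 × exp(-31.56096)
Step 5: k = 6.05e+07 × 1.96449e-14 = 1.1885e-06 s⁻¹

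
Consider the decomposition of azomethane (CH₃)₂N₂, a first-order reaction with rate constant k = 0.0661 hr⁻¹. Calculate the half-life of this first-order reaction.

10.49 hr

Step 1: For a first-order reaction, t₁/₂ = ln(2)/k
Step 2: t₁/₂ = ln(2)/0.0661
Step 3: t₁/₂ = 0.6931/0.0661 = 10.49 hr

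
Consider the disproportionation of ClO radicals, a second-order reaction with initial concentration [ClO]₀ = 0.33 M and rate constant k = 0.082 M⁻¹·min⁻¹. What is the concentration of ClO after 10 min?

0.2597 M

Step 1: For a second-order reaction: 1/[ClO] = 1/[ClO]₀ + kt
Step 2: 1/[ClO] = 1/0.33 + 0.082 × 10
Step 3: 1/[ClO] = 3.03 + 0.82 = 3.85
Step 4: [ClO] = 1/3.85 = 0.2597 M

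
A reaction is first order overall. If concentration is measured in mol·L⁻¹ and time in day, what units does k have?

day⁻¹

Step 1: For overall order n, rate = k × (concentration)^n.
Step 2: Rate has units mol·L⁻¹·day⁻¹; concentration term has units (mol·L⁻¹)^1.
Step 3: k = rate / (concentration)^n, so units of k = (mol·L⁻¹)^(1-1)·day⁻¹ = day⁻¹.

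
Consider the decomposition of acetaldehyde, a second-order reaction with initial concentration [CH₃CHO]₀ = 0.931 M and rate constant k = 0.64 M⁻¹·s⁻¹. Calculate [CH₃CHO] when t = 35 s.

0.0426 M

Step 1: For a second-order reaction: 1/[CH₃CHO] = 1/[CH₃CHO]₀ + kt
Step 2: 1/[CH₃CHO] = 1/0.931 + 0.64 × 35
Step 3: 1/[CH₃CHO] = 1.074 + 22.4 = 23.47
Step 4: [CH₃CHO] = 1/23.47 = 0.0426 M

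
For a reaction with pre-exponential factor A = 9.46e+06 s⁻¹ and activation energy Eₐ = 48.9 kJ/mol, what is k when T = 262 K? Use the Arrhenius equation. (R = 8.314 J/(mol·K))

1.68e-03 s⁻¹

Step 1: Use the Arrhenius equation: k = A × exp(-Eₐ/RT)
Step 2: Convert Eₐ to J/mol: 48.9 kJ/mol = 48900 J/mol
Step 3: Calculate the exponent: -Eₐ/(RT) = -48900/(8.314 × 262) = -22.44903
Step 4: k = 9.46e+06 × exp(-22.44903)
Step 5: k = 9.46e+06 × 1.78037e-10 = 1.6842e-03 s⁻¹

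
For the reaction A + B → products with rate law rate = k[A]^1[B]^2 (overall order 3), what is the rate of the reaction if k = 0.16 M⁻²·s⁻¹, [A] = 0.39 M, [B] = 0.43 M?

0.01154 M/s

Step 1: The rate law is rate = k[A]^1[B]^2, overall order = 1+2 = 3
Step 2: Substitute values: rate = 0.16 × (0.39)^1 × (0.43)^2
Step 3: rate = 0.16 × 0.39 × 0.1849 = 0.0115378 M/s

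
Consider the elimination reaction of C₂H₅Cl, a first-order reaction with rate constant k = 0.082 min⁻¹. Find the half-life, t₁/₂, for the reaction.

8.453 min

Step 1: For a first-order reaction, t₁/₂ = ln(2)/k
Step 2: t₁/₂ = ln(2)/0.082
Step 3: t₁/₂ = 0.6931/0.082 = 8.453 min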